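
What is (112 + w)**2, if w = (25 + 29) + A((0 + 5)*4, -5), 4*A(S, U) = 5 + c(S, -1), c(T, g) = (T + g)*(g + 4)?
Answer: 131769/4 ≈ 32942.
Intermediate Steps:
c(T, g) = (4 + g)*(T + g) (c(T, g) = (T + g)*(4 + g) = (4 + g)*(T + g))
A(S, U) = 1/2 + 3*S/4 (A(S, U) = (5 + ((-1)**2 + 4*S + 4*(-1) + S*(-1)))/4 = (5 + (1 + 4*S - 4 - S))/4 = (5 + (-3 + 3*S))/4 = (2 + 3*S)/4 = 1/2 + 3*S/4)
w = 139/2 (w = (25 + 29) + (1/2 + 3*((0 + 5)*4)/4) = 54 + (1/2 + 3*(5*4)/4) = 54 + (1/2 + (3/4)*20) = 54 + (1/2 + 15) = 54 + 31/2 = 139/2 ≈ 69.500)
(112 + w)**2 = (112 + 139/2)**2 = (363/2)**2 = 131769/4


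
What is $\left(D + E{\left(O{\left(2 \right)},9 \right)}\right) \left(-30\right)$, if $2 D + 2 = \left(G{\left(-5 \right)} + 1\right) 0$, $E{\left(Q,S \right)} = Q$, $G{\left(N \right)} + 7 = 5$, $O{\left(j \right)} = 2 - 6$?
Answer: $150$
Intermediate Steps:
$O{\left(j \right)} = -4$ ($O{\left(j \right)} = 2 - 6 = -4$)
$G{\left(N \right)} = -2$ ($G{\left(N \right)} = -7 + 5 = -2$)
$D = -1$ ($D = -1 + \frac{\left(-2 + 1\right) 0}{2} = -1 + \frac{\left(-1\right) 0}{2} = -1 + \frac{1}{2} \cdot 0 = -1 + 0 = -1$)
$\left(D + E{\left(O{\left(2 \right)},9 \right)}\right) \left(-30\right) = \left(-1 - 4\right) \left(-30\right) = \left(-5\right) \left(-30\right) = 150$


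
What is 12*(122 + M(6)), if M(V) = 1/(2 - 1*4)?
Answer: 1458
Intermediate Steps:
M(V) = -½ (M(V) = 1/(2 - 4) = 1/(-2) = -½)
12*(122 + M(6)) = 12*(122 - ½) = 12*(243/2) = 1458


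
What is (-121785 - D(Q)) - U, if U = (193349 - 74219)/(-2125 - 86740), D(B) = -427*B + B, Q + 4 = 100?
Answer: -1437616371/17773 ≈ -80888.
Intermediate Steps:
Q = 96 (Q = -4 + 100 = 96)
D(B) = -426*B
U = -23826/17773 (U = 119130/(-88865) = 119130*(-1/88865) = -23826/17773 ≈ -1.3406)
(-121785 - D(Q)) - U = (-121785 - (-426)*96) - 1*(-23826/17773) = (-121785 - 1*(-40896)) + 23826/17773 = (-121785 + 40896) + 23826/17773 = -80889 + 23826/17773 = -1437616371/17773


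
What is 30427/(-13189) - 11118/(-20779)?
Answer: -44146121/24914021 ≈ -1.7719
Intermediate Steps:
30427/(-13189) - 11118/(-20779) = 30427*(-1/13189) - 11118*(-1/20779) = -30427/13189 + 11118/20779 = -44146121/24914021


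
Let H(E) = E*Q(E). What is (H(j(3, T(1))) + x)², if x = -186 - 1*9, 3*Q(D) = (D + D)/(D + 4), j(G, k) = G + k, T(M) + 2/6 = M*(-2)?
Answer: 150822961/3969 ≈ 38000.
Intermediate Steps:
T(M) = -⅓ - 2*M (T(M) = -⅓ + M*(-2) = -⅓ - 2*M)
Q(D) = 2*D/(3*(4 + D)) (Q(D) = ((D + D)/(D + 4))/3 = ((2*D)/(4 + D))/3 = (2*D/(4 + D))/3 = 2*D/(3*(4 + D)))
H(E) = 2*E²/(3*(4 + E)) (H(E) = E*(2*E/(3*(4 + E))) = 2*E²/(3*(4 + E)))
x = -195 (x = -186 - 9 = -195)
(H(j(3, T(1))) + x)² = (2*(3 + (-⅓ - 2*1))²/(3*(4 + (3 + (-⅓ - 2*1)))) - 195)² = (2*(3 + (-⅓ - 2))²/(3*(4 + (3 + (-⅓ - 2)))) - 195)² = (2*(3 - 7/3)²/(3*(4 + (3 - 7/3))) - 195)² = (2*(⅔)²/(3*(4 + ⅔)) - 195)² = ((⅔)*(4/9)/(14/3) - 195)² = ((⅔)*(4/9)*(3/14) - 195)² = (4/63 - 195)² = (-12281/63)² = 150822961/3969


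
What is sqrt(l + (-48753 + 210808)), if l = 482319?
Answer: sqrt(644374) ≈ 802.73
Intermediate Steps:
sqrt(l + (-48753 + 210808)) = sqrt(482319 + (-48753 + 210808)) = sqrt(482319 + 162055) = sqrt(644374)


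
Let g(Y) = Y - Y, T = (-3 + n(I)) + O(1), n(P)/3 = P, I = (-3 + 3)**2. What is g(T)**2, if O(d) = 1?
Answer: 0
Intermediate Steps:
I = 0 (I = 0**2 = 0)
n(P) = 3*P
T = -2 (T = (-3 + 3*0) + 1 = (-3 + 0) + 1 = -3 + 1 = -2)
g(Y) = 0
g(T)**2 = 0**2 = 0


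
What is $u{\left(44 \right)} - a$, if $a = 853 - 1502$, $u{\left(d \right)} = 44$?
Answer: $693$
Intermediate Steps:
$a = -649$
$u{\left(44 \right)} - a = 44 - -649 = 44 + 649 = 693$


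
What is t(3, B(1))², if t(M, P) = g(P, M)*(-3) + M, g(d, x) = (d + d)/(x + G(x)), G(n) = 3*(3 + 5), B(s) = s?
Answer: 625/81 ≈ 7.7160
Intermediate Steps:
G(n) = 24 (G(n) = 3*8 = 24)
g(d, x) = 2*d/(24 + x) (g(d, x) = (d + d)/(x + 24) = (2*d)/(24 + x) = 2*d/(24 + x))
t(M, P) = M - 6*P/(24 + M) (t(M, P) = (2*P/(24 + M))*(-3) + M = -6*P/(24 + M) + M = M - 6*P/(24 + M))
t(3, B(1))² = ((-6*1 + 3*(24 + 3))/(24 + 3))² = ((-6 + 3*27)/27)² = ((-6 + 81)/27)² = ((1/27)*75)² = (25/9)² = 625/81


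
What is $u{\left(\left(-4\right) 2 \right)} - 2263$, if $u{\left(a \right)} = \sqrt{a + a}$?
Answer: $-2263 + 4 i \approx -2263.0 + 4.0 i$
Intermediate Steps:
$u{\left(a \right)} = \sqrt{2} \sqrt{a}$ ($u{\left(a \right)} = \sqrt{2 a} = \sqrt{2} \sqrt{a}$)
$u{\left(\left(-4\right) 2 \right)} - 2263 = \sqrt{2} \sqrt{\left(-4\right) 2} - 2263 = \sqrt{2} \sqrt{-8} - 2263 = \sqrt{2} \cdot 2 i \sqrt{2} - 2263 = 4 i - 2263 = -2263 + 4 i$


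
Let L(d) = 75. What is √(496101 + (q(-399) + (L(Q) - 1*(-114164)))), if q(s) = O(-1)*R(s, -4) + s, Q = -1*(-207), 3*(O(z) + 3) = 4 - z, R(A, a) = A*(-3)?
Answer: 17*√2105 ≈ 779.96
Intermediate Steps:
R(A, a) = -3*A
O(z) = -5/3 - z/3 (O(z) = -3 + (4 - z)/3 = -3 + (4/3 - z/3) = -5/3 - z/3)
Q = 207
q(s) = 5*s (q(s) = (-5/3 - ⅓*(-1))*(-3*s) + s = (-5/3 + ⅓)*(-3*s) + s = -(-4)*s + s = 4*s + s = 5*s)
√(496101 + (q(-399) + (L(Q) - 1*(-114164)))) = √(496101 + (5*(-399) + (75 - 1*(-114164)))) = √(496101 + (-1995 + (75 + 114164))) = √(496101 + (-1995 + 114239)) = √(496101 + 112244) = √608345 = 17*√2105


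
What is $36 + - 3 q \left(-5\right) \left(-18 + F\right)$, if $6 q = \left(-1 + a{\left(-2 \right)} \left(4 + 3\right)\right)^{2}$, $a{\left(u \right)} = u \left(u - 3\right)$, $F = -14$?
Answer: $-380844$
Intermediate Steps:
$a{\left(u \right)} = u \left(-3 + u\right)$
$q = \frac{1587}{2}$ ($q = \frac{\left(-1 + - 2 \left(-3 - 2\right) \left(4 + 3\right)\right)^{2}}{6} = \frac{\left(-1 + \left(-2\right) \left(-5\right) 7\right)^{2}}{6} = \frac{\left(-1 + 10 \cdot 7\right)^{2}}{6} = \frac{\left(-1 + 70\right)^{2}}{6} = \frac{69^{2}}{6} = \frac{1}{6} \cdot 4761 = \frac{1587}{2} \approx 793.5$)
$36 + - 3 q \left(-5\right) \left(-18 + F\right) = 36 + \left(-3\right) \frac{1587}{2} \left(-5\right) \left(-18 - 14\right) = 36 + \left(- \frac{4761}{2}\right) \left(-5\right) \left(-32\right) = 36 + \frac{23805}{2} \left(-32\right) = 36 - 380880 = -380844$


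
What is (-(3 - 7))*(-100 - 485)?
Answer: -2340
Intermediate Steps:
(-(3 - 7))*(-100 - 485) = -1*(-4)*(-585) = 4*(-585) = -2340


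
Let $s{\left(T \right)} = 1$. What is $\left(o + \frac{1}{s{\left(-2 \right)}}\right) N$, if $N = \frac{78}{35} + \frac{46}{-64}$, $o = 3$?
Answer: $\frac{1691}{280} \approx 6.0393$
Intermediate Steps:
$N = \frac{1691}{1120}$ ($N = 78 \cdot \frac{1}{35} + 46 \left(- \frac{1}{64}\right) = \frac{78}{35} - \frac{23}{32} = \frac{1691}{1120} \approx 1.5098$)
$\left(o + \frac{1}{s{\left(-2 \right)}}\right) N = \left(3 + 1^{-1}\right) \frac{1691}{1120} = \left(3 + 1\right) \frac{1691}{1120} = 4 \cdot \frac{1691}{1120} = \frac{1691}{280}$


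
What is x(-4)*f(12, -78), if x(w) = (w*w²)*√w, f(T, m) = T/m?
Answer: 256*I/13 ≈ 19.692*I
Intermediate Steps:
x(w) = w^(7/2) (x(w) = w³*√w = w^(7/2))
x(-4)*f(12, -78) = (-4)^(7/2)*(12/(-78)) = (-128*I)*(12*(-1/78)) = -128*I*(-2/13) = 256*I/13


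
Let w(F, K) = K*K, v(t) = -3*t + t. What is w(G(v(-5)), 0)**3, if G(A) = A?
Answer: 0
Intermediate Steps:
v(t) = -2*t
w(F, K) = K**2
w(G(v(-5)), 0)**3 = (0**2)**3 = 0**3 = 0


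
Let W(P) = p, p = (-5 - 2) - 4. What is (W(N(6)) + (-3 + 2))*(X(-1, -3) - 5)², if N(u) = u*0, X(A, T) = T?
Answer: -768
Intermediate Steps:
N(u) = 0
p = -11 (p = -7 - 4 = -11)
W(P) = -11
(W(N(6)) + (-3 + 2))*(X(-1, -3) - 5)² = (-11 + (-3 + 2))*(-3 - 5)² = (-11 - 1)*(-8)² = -12*64 = -768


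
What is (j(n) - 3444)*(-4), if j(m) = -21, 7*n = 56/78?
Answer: 13860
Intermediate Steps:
n = 4/39 (n = (56/78)/7 = (56*(1/78))/7 = (⅐)*(28/39) = 4/39 ≈ 0.10256)
(j(n) - 3444)*(-4) = (-21 - 3444)*(-4) = -3465*(-4) = 13860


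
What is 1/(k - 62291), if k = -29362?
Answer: -1/91653 ≈ -1.0911e-5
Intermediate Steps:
1/(k - 62291) = 1/(-29362 - 62291) = 1/(-91653) = -1/91653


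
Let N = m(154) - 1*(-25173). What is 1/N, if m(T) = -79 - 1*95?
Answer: 1/24999 ≈ 4.0002e-5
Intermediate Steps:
m(T) = -174 (m(T) = -79 - 95 = -174)
N = 24999 (N = -174 - 1*(-25173) = -174 + 25173 = 24999)
1/N = 1/24999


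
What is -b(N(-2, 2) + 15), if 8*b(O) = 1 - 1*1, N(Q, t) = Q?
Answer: 0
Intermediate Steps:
b(O) = 0 (b(O) = (1 - 1*1)/8 = (1 - 1)/8 = (⅛)*0 = 0)
-b(N(-2, 2) + 15) = -1*0 = 0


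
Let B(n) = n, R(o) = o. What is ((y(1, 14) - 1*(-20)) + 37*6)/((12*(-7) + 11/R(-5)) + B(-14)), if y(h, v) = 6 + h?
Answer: -415/167 ≈ -2.4850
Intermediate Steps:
((y(1, 14) - 1*(-20)) + 37*6)/((12*(-7) + 11/R(-5)) + B(-14)) = (((6 + 1) - 1*(-20)) + 37*6)/((12*(-7) + 11/(-5)) - 14) = ((7 + 20) + 222)/((-84 + 11*(-⅕)) - 14) = (27 + 222)/((-84 - 11/5) - 14) = 249/(-431/5 - 14) = 249/(-501/5) = 249*(-5/501) = -415/167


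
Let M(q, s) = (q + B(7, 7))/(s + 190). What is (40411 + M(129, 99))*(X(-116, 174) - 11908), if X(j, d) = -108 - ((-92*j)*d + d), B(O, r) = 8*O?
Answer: -21829361833752/289 ≈ -7.5534e+10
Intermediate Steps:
X(j, d) = -108 - d + 92*d*j (X(j, d) = -108 - (-92*d*j + d) = -108 - (d - 92*d*j) = -108 + (-d + 92*d*j) = -108 - d + 92*d*j)
M(q, s) = (56 + q)/(190 + s) (M(q, s) = (q + 8*7)/(s + 190) = (q + 56)/(190 + s) = (56 + q)/(190 + s))
(40411 + M(129, 99))*(X(-116, 174) - 11908) = (40411 + (56 + 129)/(190 + 99))*((-108 - 1*174 + 92*174*(-116)) - 11908) = (40411 + 185/289)*((-108 - 174 - 1856928) - 11908) = (40411 + (1/289)*185)*(-1857210 - 11908) = (40411 + 185/289)*(-1869118) = (11678964/289)*(-1869118) = -21829361833752/289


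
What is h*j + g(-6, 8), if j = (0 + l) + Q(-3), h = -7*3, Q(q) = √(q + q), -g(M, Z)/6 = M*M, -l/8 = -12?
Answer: -2232 - 21*I*√6 ≈ -2232.0 - 51.439*I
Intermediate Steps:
l = 96 (l = -8*(-12) = 96)
g(M, Z) = -6*M² (g(M, Z) = -6*M*M = -6*M²)
Q(q) = √2*√q (Q(q) = √(2*q) = √2*√q)
h = -21
j = 96 + I*√6 (j = (0 + 96) + √2*√(-3) = 96 + √2*(I*√3) = 96 + I*√6 ≈ 96.0 + 2.4495*I)
h*j + g(-6, 8) = -21*(96 + I*√6) - 6*(-6)² = (-2016 - 21*I*√6) - 6*36 = (-2016 - 21*I*√6) - 216 = -2232 - 21*I*√6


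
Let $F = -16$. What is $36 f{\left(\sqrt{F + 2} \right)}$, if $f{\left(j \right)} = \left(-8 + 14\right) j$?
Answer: $216 i \sqrt{14} \approx 808.2 i$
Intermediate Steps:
$f{\left(j \right)} = 6 j$
$36 f{\left(\sqrt{F + 2} \right)} = 36 \cdot 6 \sqrt{-16 + 2} = 36 \cdot 6 \sqrt{-14} = 36 \cdot 6 i \sqrt{14} = 216 i \sqrt{14}$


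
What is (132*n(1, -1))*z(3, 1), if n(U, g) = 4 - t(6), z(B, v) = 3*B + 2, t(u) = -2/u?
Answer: 6292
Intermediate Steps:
z(B, v) = 2 + 3*B
n(U, g) = 13/3 (n(U, g) = 4 - (-2)/6 = 4 - 1*(-⅓) = 4 + ⅓ = 13/3)
(132*n(1, -1))*z(3, 1) = (132*(13/3))*(2 + 3*3) = 572*(2 + 9) = 572*11 = 6292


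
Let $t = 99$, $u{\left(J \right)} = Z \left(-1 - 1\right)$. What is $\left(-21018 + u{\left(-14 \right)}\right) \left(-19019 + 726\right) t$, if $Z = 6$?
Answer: $38085477210$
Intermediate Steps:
$u{\left(J \right)} = -12$ ($u{\left(J \right)} = 6 \left(-1 - 1\right) = 6 \left(-2\right) = -12$)
$\left(-21018 + u{\left(-14 \right)}\right) \left(-19019 + 726\right) t = \left(-21018 - 12\right) \left(-19019 + 726\right) 99 = \left(-21030\right) \left(-18293\right) 99 = 384701790 \cdot 99 = 38085477210$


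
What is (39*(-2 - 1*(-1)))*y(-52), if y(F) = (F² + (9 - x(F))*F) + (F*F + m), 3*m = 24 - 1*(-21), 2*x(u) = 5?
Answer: -198315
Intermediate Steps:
x(u) = 5/2 (x(u) = (½)*5 = 5/2)
m = 15 (m = (24 - 1*(-21))/3 = (24 + 21)/3 = (⅓)*45 = 15)
y(F) = 15 + 2*F² + 13*F/2 (y(F) = (F² + (9 - 1*5/2)*F) + (F*F + 15) = (F² + (9 - 5/2)*F) + (F² + 15) = (F² + 13*F/2) + (15 + F²) = 15 + 2*F² + 13*F/2)
(39*(-2 - 1*(-1)))*y(-52) = (39*(-2 - 1*(-1)))*(15 + 2*(-52)² + (13/2)*(-52)) = (39*(-2 + 1))*(15 + 2*2704 - 338) = (39*(-1))*(15 + 5408 - 338) = -39*5085 = -198315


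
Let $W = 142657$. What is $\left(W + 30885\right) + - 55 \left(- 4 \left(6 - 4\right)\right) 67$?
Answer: $203022$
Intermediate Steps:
$\left(W + 30885\right) + - 55 \left(- 4 \left(6 - 4\right)\right) 67 = \left(142657 + 30885\right) + - 55 \left(- 4 \left(6 - 4\right)\right) 67 = 173542 + - 55 \left(\left(-4\right) 2\right) 67 = 173542 + \left(-55\right) \left(-8\right) 67 = 173542 + 440 \cdot 67 = 173542 + 29480 = 203022$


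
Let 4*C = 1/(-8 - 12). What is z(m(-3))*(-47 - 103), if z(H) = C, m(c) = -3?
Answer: 15/8 ≈ 1.8750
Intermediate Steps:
C = -1/80 (C = 1/(4*(-8 - 12)) = (¼)/(-20) = (¼)*(-1/20) = -1/80 ≈ -0.012500)
z(H) = -1/80
z(m(-3))*(-47 - 103) = -(-47 - 103)/80 = -1/80*(-150) = 15/8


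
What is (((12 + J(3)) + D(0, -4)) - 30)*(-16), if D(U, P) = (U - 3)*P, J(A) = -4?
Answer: 160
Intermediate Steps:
D(U, P) = P*(-3 + U) (D(U, P) = (-3 + U)*P = P*(-3 + U))
(((12 + J(3)) + D(0, -4)) - 30)*(-16) = (((12 - 4) - 4*(-3 + 0)) - 30)*(-16) = ((8 - 4*(-3)) - 30)*(-16) = ((8 + 12) - 30)*(-16) = (20 - 30)*(-16) = -10*(-16) = 160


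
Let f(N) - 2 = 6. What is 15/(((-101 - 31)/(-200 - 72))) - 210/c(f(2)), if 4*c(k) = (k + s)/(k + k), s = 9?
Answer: -142060/187 ≈ -759.68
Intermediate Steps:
f(N) = 8 (f(N) = 2 + 6 = 8)
c(k) = (9 + k)/(8*k) (c(k) = ((k + 9)/(k + k))/4 = ((9 + k)/((2*k)))/4 = ((9 + k)*(1/(2*k)))/4 = ((9 + k)/(2*k))/4 = (9 + k)/(8*k))
15/(((-101 - 31)/(-200 - 72))) - 210/c(f(2)) = 15/(((-101 - 31)/(-200 - 72))) - 210*64/(9 + 8) = 15/((-132/(-272))) - 210/((1/8)*(1/8)*17) = 15/((-132*(-1/272))) - 210/17/64 = 15/(33/68) - 210*64/17 = 15*(68/33) - 13440/17 = 340/11 - 13440/17 = -142060/187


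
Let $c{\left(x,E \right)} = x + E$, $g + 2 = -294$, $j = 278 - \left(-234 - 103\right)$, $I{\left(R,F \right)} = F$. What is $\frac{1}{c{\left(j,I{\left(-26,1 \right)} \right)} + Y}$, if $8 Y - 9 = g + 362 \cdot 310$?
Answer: $\frac{8}{116861} \approx 6.8457 \cdot 10^{-5}$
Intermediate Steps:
$j = 615$ ($j = 278 - \left(-234 - 103\right) = 278 - -337 = 278 + 337 = 615$)
$g = -296$ ($g = -2 - 294 = -296$)
$c{\left(x,E \right)} = E + x$
$Y = \frac{111933}{8}$ ($Y = \frac{9}{8} + \frac{-296 + 362 \cdot 310}{8} = \frac{9}{8} + \frac{-296 + 112220}{8} = \frac{9}{8} + \frac{1}{8} \cdot 111924 = \frac{9}{8} + \frac{27981}{2} = \frac{111933}{8} \approx 13992.0$)
$\frac{1}{c{\left(j,I{\left(-26,1 \right)} \right)} + Y} = \frac{1}{\left(1 + 615\right) + \frac{111933}{8}} = \frac{1}{616 + \frac{111933}{8}} = \frac{1}{\frac{116861}{8}} = \frac{8}{116861}$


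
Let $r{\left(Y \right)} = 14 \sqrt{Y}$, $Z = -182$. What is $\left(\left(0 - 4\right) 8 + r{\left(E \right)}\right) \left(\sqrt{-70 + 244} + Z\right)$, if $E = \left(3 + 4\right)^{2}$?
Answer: $-12012 + 66 \sqrt{174} \approx -11141.0$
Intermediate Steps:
$E = 49$ ($E = 7^{2} = 49$)
$\left(\left(0 - 4\right) 8 + r{\left(E \right)}\right) \left(\sqrt{-70 + 244} + Z\right) = \left(\left(0 - 4\right) 8 + 14 \sqrt{49}\right) \left(\sqrt{-70 + 244} - 182\right) = \left(\left(-4\right) 8 + 14 \cdot 7\right) \left(\sqrt{174} - 182\right) = \left(-32 + 98\right) \left(-182 + \sqrt{174}\right) = 66 \left(-182 + \sqrt{174}\right) = -12012 + 66 \sqrt{174}$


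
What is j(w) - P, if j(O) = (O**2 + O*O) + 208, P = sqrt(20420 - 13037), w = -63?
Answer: 8146 - sqrt(7383) ≈ 8060.1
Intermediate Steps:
P = sqrt(7383) ≈ 85.924
j(O) = 208 + 2*O**2 (j(O) = (O**2 + O**2) + 208 = 2*O**2 + 208 = 208 + 2*O**2)
j(w) - P = (208 + 2*(-63)**2) - sqrt(7383) = (208 + 2*3969) - sqrt(7383) = (208 + 7938) - sqrt(7383) = 8146 - sqrt(7383)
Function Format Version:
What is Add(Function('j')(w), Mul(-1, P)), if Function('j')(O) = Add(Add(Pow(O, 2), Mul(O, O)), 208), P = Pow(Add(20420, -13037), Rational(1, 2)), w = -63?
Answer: Add(8146, Mul(-1, Pow(7383, Rational(1, 2)))) ≈ 8060.1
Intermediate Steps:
P = Pow(7383, Rational(1, 2)) ≈ 85.924
Function('j')(O) = Add(208, Mul(2, Pow(O, 2))) (Function('j')(O) = Add(Add(Pow(O, 2), Pow(O, 2)), 208) = Add(Mul(2, Pow(O, 2)), 208) = Add(208, Mul(2, Pow(O, 2))))
Add(Function('j')(w), Mul(-1, P)) = Add(Add(208, Mul(2, Pow(-63, 2))), Mul(-1, Pow(7383, Rational(1, 2)))) = Add(Add(208, Mul(2, 3969)), Mul(-1, Pow(7383, Rational(1, 2)))) = Add(Add(208, 7938), Mul(-1, Pow(7383, Rational(1, 2)))) = Add(8146, Mul(-1, Pow(7383, Rational(1, 2))))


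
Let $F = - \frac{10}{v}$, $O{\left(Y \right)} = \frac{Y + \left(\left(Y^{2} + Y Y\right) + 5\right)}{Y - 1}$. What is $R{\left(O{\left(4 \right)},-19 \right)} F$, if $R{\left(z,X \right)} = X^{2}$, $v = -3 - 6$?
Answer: $\frac{3610}{9} \approx 401.11$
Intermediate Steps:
$v = -9$
$O{\left(Y \right)} = \frac{5 + Y + 2 Y^{2}}{-1 + Y}$ ($O{\left(Y \right)} = \frac{Y + \left(\left(Y^{2} + Y^{2}\right) + 5\right)}{-1 + Y} = \frac{Y + \left(2 Y^{2} + 5\right)}{-1 + Y} = \frac{Y + \left(5 + 2 Y^{2}\right)}{-1 + Y} = \frac{5 + Y + 2 Y^{2}}{-1 + Y}$)
$F = \frac{10}{9}$ ($F = - \frac{10}{-9} = \left(-10\right) \left(- \frac{1}{9}\right) = \frac{10}{9} \approx 1.1111$)
$R{\left(O{\left(4 \right)},-19 \right)} F = \left(-19\right)^{2} \cdot \frac{10}{9} = 361 \cdot \frac{10}{9} = \frac{3610}{9}$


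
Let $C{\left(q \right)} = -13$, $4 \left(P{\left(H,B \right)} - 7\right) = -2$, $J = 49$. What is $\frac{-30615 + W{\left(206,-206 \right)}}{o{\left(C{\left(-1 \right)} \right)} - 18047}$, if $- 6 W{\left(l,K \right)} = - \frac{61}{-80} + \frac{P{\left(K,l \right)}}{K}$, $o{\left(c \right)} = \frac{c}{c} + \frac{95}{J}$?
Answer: $\frac{74166969527}{43712820960} \approx 1.6967$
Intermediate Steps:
$P{\left(H,B \right)} = \frac{13}{2}$ ($P{\left(H,B \right)} = 7 + \frac{1}{4} \left(-2\right) = 7 - \frac{1}{2} = \frac{13}{2}$)
$o{\left(c \right)} = \frac{144}{49}$ ($o{\left(c \right)} = \frac{c}{c} + \frac{95}{49} = 1 + 95 \cdot \frac{1}{49} = 1 + \frac{95}{49} = \frac{144}{49}$)
$W{\left(l,K \right)} = - \frac{61}{480} - \frac{13}{12 K}$ ($W{\left(l,K \right)} = - \frac{- \frac{61}{-80} + \frac{13}{2 K}}{6} = - \frac{\left(-61\right) \left(- \frac{1}{80}\right) + \frac{13}{2 K}}{6} = - \frac{\frac{61}{80} + \frac{13}{2 K}}{6} = - \frac{61}{480} - \frac{13}{12 K}$)
$\frac{-30615 + W{\left(206,-206 \right)}}{o{\left(C{\left(-1 \right)} \right)} - 18047} = \frac{-30615 + \frac{-520 - -12566}{480 \left(-206\right)}}{\frac{144}{49} - 18047} = \frac{-30615 + \frac{1}{480} \left(- \frac{1}{206}\right) \left(-520 + 12566\right)}{- \frac{884159}{49}} = \left(-30615 + \frac{1}{480} \left(- \frac{1}{206}\right) 12046\right) \left(- \frac{49}{884159}\right) = \left(-30615 - \frac{6023}{49440}\right) \left(- \frac{49}{884159}\right) = \left(- \frac{1513611623}{49440}\right) \left(- \frac{49}{884159}\right) = \frac{74166969527}{43712820960}$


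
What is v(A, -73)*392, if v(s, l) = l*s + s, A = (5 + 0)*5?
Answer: -705600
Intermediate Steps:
A = 25 (A = 5*5 = 25)
v(s, l) = s + l*s
v(A, -73)*392 = (25*(1 - 73))*392 = (25*(-72))*392 = -1800*392 = -705600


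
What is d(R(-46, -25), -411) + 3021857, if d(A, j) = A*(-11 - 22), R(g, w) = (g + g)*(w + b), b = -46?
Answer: 2806301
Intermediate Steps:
R(g, w) = 2*g*(-46 + w) (R(g, w) = (g + g)*(w - 46) = (2*g)*(-46 + w) = 2*g*(-46 + w))
d(A, j) = -33*A (d(A, j) = A*(-33) = -33*A)
d(R(-46, -25), -411) + 3021857 = -66*(-46)*(-46 - 25) + 3021857 = -66*(-46)*(-71) + 3021857 = -33*6532 + 3021857 = -215556 + 3021857 = 2806301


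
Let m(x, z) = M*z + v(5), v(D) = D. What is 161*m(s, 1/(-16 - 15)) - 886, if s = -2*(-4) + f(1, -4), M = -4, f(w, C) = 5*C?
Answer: -1867/31 ≈ -60.226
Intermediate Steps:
s = -12 (s = -2*(-4) + 5*(-4) = 8 - 20 = -12)
m(x, z) = 5 - 4*z (m(x, z) = -4*z + 5 = 5 - 4*z)
161*m(s, 1/(-16 - 15)) - 886 = 161*(5 - 4/(-16 - 15)) - 886 = 161*(5 - 4/(-31)) - 886 = 161*(5 - 4*(-1/31)) - 886 = 161*(5 + 4/31) - 886 = 161*(159/31) - 886 = 25599/31 - 886 = -1867/31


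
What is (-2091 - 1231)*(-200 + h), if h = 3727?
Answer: -11716694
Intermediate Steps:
(-2091 - 1231)*(-200 + h) = (-2091 - 1231)*(-200 + 3727) = -3322*3527 = -11716694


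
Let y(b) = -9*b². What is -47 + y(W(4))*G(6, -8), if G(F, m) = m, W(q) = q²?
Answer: 18385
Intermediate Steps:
-47 + y(W(4))*G(6, -8) = -47 - 9*(4²)²*(-8) = -47 - 9*16²*(-8) = -47 - 9*256*(-8) = -47 - 2304*(-8) = -47 + 18432 = 18385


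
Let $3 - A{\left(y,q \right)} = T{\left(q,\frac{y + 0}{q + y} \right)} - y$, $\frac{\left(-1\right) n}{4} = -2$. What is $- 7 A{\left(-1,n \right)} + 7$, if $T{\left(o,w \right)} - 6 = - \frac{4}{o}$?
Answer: $\frac{63}{2} \approx 31.5$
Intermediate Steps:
$n = 8$ ($n = \left(-4\right) \left(-2\right) = 8$)
$T{\left(o,w \right)} = 6 - \frac{4}{o}$
$A{\left(y,q \right)} = -3 + y + \frac{4}{q}$ ($A{\left(y,q \right)} = 3 - \left(\left(6 - \frac{4}{q}\right) - y\right) = 3 - \left(6 - y - \frac{4}{q}\right) = 3 + \left(-6 + y + \frac{4}{q}\right) = -3 + y + \frac{4}{q}$)
$- 7 A{\left(-1,n \right)} + 7 = - 7 \left(-3 - 1 + \frac{4}{8}\right) + 7 = - 7 \left(-3 - 1 + 4 \cdot \frac{1}{8}\right) + 7 = - 7 \left(-3 - 1 + \frac{1}{2}\right) + 7 = \left(-7\right) \left(- \frac{7}{2}\right) + 7 = \frac{49}{2} + 7 = \frac{63}{2}$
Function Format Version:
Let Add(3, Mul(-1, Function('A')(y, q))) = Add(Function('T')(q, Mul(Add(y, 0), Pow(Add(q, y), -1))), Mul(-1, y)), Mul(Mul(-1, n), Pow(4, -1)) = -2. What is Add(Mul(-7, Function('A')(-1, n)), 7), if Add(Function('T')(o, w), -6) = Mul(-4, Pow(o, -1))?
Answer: Rational(63, 2) ≈ 31.500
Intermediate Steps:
n = 8 (n = Mul(-4, -2) = 8)
Function('T')(o, w) = Add(6, Mul(-4, Pow(o, -1)))
Function('A')(y, q) = Add(-3, y, Mul(4, Pow(q, -1))) (Function('A')(y, q) = Add(3, Mul(-1, Add(Add(6, Mul(-4, Pow(q, -1))), Mul(-1, y)))) = Add(3, Mul(-1, Add(6, Mul(-1, y), Mul(-4, Pow(q, -1))))) = Add(3, Add(-6, y, Mul(4, Pow(q, -1)))) = Add(-3, y, Mul(4, Pow(q, -1))))
Add(Mul(-7, Function('A')(-1, n)), 7) = Add(Mul(-7, Add(-3, -1, Mul(4, Pow(8, -1)))), 7) = Add(Mul(-7, Add(-3, -1, Mul(4, Rational(1, 8)))), 7) = Add(Mul(-7, Add(-3, -1, Rational(1, 2))), 7) = Add(Mul(-7, Rational(-7, 2)), 7) = Add(Rational(49, 2), 7) = Rational(63, 2)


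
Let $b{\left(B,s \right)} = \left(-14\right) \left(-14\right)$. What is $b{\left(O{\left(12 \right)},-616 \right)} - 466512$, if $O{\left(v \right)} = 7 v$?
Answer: $-466316$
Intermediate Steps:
$b{\left(B,s \right)} = 196$
$b{\left(O{\left(12 \right)},-616 \right)} - 466512 = 196 - 466512 = -466316$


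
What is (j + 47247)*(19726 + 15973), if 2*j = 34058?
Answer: 2294588924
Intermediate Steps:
j = 17029 (j = (1/2)*34058 = 17029)
(j + 47247)*(19726 + 15973) = (17029 + 47247)*(19726 + 15973) = 64276*35699 = 2294588924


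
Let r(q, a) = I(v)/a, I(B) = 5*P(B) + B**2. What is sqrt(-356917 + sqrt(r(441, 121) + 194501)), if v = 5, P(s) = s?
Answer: sqrt(-43186957 + 11*sqrt(23534671))/11 ≈ 597.06*I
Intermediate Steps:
I(B) = B**2 + 5*B (I(B) = 5*B + B**2 = B**2 + 5*B)
r(q, a) = 50/a (r(q, a) = (5*(5 + 5))/a = (5*10)/a = 50/a)
sqrt(-356917 + sqrt(r(441, 121) + 194501)) = sqrt(-356917 + sqrt(50/121 + 194501)) = sqrt(-356917 + sqrt(23534671/121)) = sqrt(-356917 + sqrt(23534671)/11)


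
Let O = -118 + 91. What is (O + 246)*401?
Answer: 87819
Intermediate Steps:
O = -27
(O + 246)*401 = (-27 + 246)*401 = 219*401 = 87819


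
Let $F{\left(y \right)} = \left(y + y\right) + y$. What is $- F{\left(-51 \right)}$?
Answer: $153$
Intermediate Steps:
$F{\left(y \right)} = 3 y$ ($F{\left(y \right)} = 2 y + y = 3 y$)
$- F{\left(-51 \right)} = - 3 \left(-51\right) = \left(-1\right) \left(-153\right) = 153$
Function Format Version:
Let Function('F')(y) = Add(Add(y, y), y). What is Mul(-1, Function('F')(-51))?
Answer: 153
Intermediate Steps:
Function('F')(y) = Mul(3, y) (Function('F')(y) = Add(Mul(2, y), y) = Mul(3, y))
Mul(-1, Function('F')(-51)) = Mul(-1, Mul(3, -51)) = Mul(-1, -153) = 153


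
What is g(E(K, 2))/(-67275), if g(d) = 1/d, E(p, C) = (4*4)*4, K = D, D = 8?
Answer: -1/4305600 ≈ -2.3226e-7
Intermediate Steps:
K = 8
E(p, C) = 64 (E(p, C) = 16*4 = 64)
g(E(K, 2))/(-67275) = 1/(64*(-67275)) = (1/64)*(-1/67275) = -1/4305600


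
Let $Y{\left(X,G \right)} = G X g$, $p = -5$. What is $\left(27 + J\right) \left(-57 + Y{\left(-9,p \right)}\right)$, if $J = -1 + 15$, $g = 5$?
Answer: $6888$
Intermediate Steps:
$J = 14$
$Y{\left(X,G \right)} = 5 G X$ ($Y{\left(X,G \right)} = G X 5 = 5 G X$)
$\left(27 + J\right) \left(-57 + Y{\left(-9,p \right)}\right) = \left(27 + 14\right) \left(-57 + 5 \left(-5\right) \left(-9\right)\right) = 41 \left(-57 + 225\right) = 41 \cdot 168 = 6888$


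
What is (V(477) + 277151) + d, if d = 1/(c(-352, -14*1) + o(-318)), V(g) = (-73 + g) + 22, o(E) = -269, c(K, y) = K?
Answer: 172375316/621 ≈ 2.7758e+5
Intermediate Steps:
V(g) = -51 + g
d = -1/621 (d = 1/(-352 - 269) = 1/(-621) = -1/621 ≈ -0.0016103)
(V(477) + 277151) + d = ((-51 + 477) + 277151) - 1/621 = (426 + 277151) - 1/621 = 277577 - 1/621 = 172375316/621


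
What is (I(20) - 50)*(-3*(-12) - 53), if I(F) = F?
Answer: 510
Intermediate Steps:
(I(20) - 50)*(-3*(-12) - 53) = (20 - 50)*(-3*(-12) - 53) = -30*(36 - 53) = -30*(-17) = 510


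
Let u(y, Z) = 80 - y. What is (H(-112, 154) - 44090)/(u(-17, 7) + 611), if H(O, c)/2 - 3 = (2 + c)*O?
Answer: -19757/177 ≈ -111.62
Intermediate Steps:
H(O, c) = 6 + 2*O*(2 + c) (H(O, c) = 6 + 2*((2 + c)*O) = 6 + 2*(O*(2 + c)) = 6 + 2*O*(2 + c))
(H(-112, 154) - 44090)/(u(-17, 7) + 611) = ((6 + 4*(-112) + 2*(-112)*154) - 44090)/((80 - 1*(-17)) + 611) = ((6 - 448 - 34496) - 44090)/((80 + 17) + 611) = (-34938 - 44090)/(97 + 611) = -79028/708 = -79028*1/708 = -19757/177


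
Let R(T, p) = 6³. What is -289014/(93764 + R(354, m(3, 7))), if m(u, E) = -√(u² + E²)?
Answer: -144507/46990 ≈ -3.0753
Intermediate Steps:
m(u, E) = -√(E² + u²)
R(T, p) = 216
-289014/(93764 + R(354, m(3, 7))) = -289014/(93764 + 216) = -289014/93980 = -289014*1/93980 = -144507/46990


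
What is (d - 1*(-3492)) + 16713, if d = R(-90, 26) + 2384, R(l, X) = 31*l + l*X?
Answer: 17459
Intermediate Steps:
R(l, X) = 31*l + X*l
d = -2746 (d = -90*(31 + 26) + 2384 = -90*57 + 2384 = -5130 + 2384 = -2746)
(d - 1*(-3492)) + 16713 = (-2746 - 1*(-3492)) + 16713 = (-2746 + 3492) + 16713 = 746 + 16713 = 17459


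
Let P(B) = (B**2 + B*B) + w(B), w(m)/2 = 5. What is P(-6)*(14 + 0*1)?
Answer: 1148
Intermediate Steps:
w(m) = 10 (w(m) = 2*5 = 10)
P(B) = 10 + 2*B**2 (P(B) = (B**2 + B*B) + 10 = (B**2 + B**2) + 10 = 2*B**2 + 10 = 10 + 2*B**2)
P(-6)*(14 + 0*1) = (10 + 2*(-6)**2)*(14 + 0*1) = (10 + 2*36)*(14 + 0) = (10 + 72)*14 = 82*14 = 1148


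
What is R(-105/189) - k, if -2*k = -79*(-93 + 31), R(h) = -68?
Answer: 2381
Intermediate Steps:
k = -2449 (k = -(-79)*(-93 + 31)/2 = -(-79)*(-62)/2 = -½*4898 = -2449)
R(-105/189) - k = -68 - 1*(-2449) = -68 + 2449 = 2381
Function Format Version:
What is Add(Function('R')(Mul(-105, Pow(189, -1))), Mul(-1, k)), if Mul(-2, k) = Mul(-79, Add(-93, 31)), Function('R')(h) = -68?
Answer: 2381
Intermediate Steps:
k = -2449 (k = Mul(Rational(-1, 2), Mul(-79, Add(-93, 31))) = Mul(Rational(-1, 2), Mul(-79, -62)) = Mul(Rational(-1, 2), 4898) = -2449)
Add(Function('R')(Mul(-105, Pow(189, -1))), Mul(-1, k)) = Add(-68, Mul(-1, -2449)) = Add(-68, 2449) = 2381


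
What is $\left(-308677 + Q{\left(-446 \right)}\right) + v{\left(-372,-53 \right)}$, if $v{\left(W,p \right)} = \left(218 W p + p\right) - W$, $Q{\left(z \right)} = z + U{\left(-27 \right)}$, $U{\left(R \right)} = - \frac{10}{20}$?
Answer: $\frac{7978567}{2} \approx 3.9893 \cdot 10^{6}$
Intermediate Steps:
$U{\left(R \right)} = - \frac{1}{2}$ ($U{\left(R \right)} = \left(-10\right) \frac{1}{20} = - \frac{1}{2}$)
$Q{\left(z \right)} = - \frac{1}{2} + z$ ($Q{\left(z \right)} = z - \frac{1}{2} = - \frac{1}{2} + z$)
$v{\left(W,p \right)} = p - W + 218 W p$ ($v{\left(W,p \right)} = \left(218 W p + p\right) - W = \left(p + 218 W p\right) - W = p - W + 218 W p$)
$\left(-308677 + Q{\left(-446 \right)}\right) + v{\left(-372,-53 \right)} = \left(-308677 - \frac{893}{2}\right) - \left(-319 - 4298088\right) = \left(-308677 - \frac{893}{2}\right) + \left(-53 + 372 + 4298088\right) = - \frac{618247}{2} + 4298407 = \frac{7978567}{2}$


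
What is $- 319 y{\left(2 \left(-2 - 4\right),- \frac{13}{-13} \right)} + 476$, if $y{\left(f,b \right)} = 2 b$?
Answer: $-162$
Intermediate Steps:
$- 319 y{\left(2 \left(-2 - 4\right),- \frac{13}{-13} \right)} + 476 = - 319 \cdot 2 \left(- \frac{13}{-13}\right) + 476 = - 319 \cdot 2 \left(\left(-13\right) \left(- \frac{1}{13}\right)\right) + 476 = - 319 \cdot 2 \cdot 1 + 476 = \left(-319\right) 2 + 476 = -638 + 476 = -162$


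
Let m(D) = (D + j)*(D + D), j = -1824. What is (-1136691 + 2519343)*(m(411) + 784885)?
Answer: -520708125852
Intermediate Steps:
m(D) = 2*D*(-1824 + D) (m(D) = (D - 1824)*(D + D) = (-1824 + D)*(2*D) = 2*D*(-1824 + D))
(-1136691 + 2519343)*(m(411) + 784885) = (-1136691 + 2519343)*(2*411*(-1824 + 411) + 784885) = 1382652*(2*411*(-1413) + 784885) = 1382652*(-1161486 + 784885) = 1382652*(-376601) = -520708125852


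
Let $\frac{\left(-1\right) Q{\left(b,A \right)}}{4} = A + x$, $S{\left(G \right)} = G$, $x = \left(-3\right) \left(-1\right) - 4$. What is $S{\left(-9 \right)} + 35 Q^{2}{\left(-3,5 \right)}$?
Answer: $8951$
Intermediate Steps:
$x = -1$ ($x = 3 - 4 = -1$)
$Q{\left(b,A \right)} = 4 - 4 A$ ($Q{\left(b,A \right)} = - 4 \left(A - 1\right) = - 4 \left(-1 + A\right) = 4 - 4 A$)
$S{\left(-9 \right)} + 35 Q^{2}{\left(-3,5 \right)} = -9 + 35 \left(4 - 20\right)^{2} = -9 + 35 \left(-16\right)^{2} = -9 + 35 \cdot 256 = -9 + 8960 = 8951$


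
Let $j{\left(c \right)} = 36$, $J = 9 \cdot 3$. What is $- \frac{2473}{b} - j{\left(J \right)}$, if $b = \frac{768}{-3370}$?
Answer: $\frac{4153181}{384} \approx 10816.0$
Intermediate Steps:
$b = - \frac{384}{1685}$ ($b = 768 \left(- \frac{1}{3370}\right) = - \frac{384}{1685} \approx -0.22789$)
$J = 27$
$- \frac{2473}{b} - j{\left(J \right)} = - \frac{2473}{- \frac{384}{1685}} - 36 = \left(-2473\right) \left(- \frac{1685}{384}\right) - 36 = \frac{4167005}{384} - 36 = \frac{4153181}{384}$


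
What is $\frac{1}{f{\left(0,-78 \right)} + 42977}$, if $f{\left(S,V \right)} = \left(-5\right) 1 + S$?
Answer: $\frac{1}{42972} \approx 2.3271 \cdot 10^{-5}$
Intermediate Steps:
$f{\left(S,V \right)} = -5 + S$
$\frac{1}{f{\left(0,-78 \right)} + 42977} = \frac{1}{\left(-5 + 0\right) + 42977} = \frac{1}{-5 + 42977} = \frac{1}{42972}$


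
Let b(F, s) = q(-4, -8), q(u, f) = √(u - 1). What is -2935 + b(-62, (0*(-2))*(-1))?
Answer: -2935 + I*√5 ≈ -2935.0 + 2.2361*I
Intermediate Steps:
q(u, f) = √(-1 + u)
b(F, s) = I*√5 (b(F, s) = √(-1 - 4) = √(-5) = I*√5)
-2935 + b(-62, (0*(-2))*(-1)) = -2935 + I*√5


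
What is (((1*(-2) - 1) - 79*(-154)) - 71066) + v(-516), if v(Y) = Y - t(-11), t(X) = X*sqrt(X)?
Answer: -59419 + 11*I*sqrt(11) ≈ -59419.0 + 36.483*I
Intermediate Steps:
t(X) = X**(3/2)
v(Y) = Y + 11*I*sqrt(11) (v(Y) = Y - (-11)**(3/2) = Y - (-11)*I*sqrt(11) = Y + 11*I*sqrt(11))
(((1*(-2) - 1) - 79*(-154)) - 71066) + v(-516) = (((1*(-2) - 1) - 79*(-154)) - 71066) + (-516 + 11*I*sqrt(11)) = (((-2 - 1) + 12166) - 71066) + (-516 + 11*I*sqrt(11)) = ((-3 + 12166) - 71066) + (-516 + 11*I*sqrt(11)) = (12163 - 71066) + (-516 + 11*I*sqrt(11)) = -58903 + (-516 + 11*I*sqrt(11)) = -59419 + 11*I*sqrt(11)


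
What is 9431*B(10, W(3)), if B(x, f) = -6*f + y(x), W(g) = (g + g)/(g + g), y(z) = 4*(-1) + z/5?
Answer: -75448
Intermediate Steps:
y(z) = -4 + z/5 (y(z) = -4 + z*(⅕) = -4 + z/5)
W(g) = 1 (W(g) = (2*g)/((2*g)) = (2*g)*(1/(2*g)) = 1)
B(x, f) = -4 - 6*f + x/5 (B(x, f) = -6*f + (-4 + x/5) = -4 - 6*f + x/5)
9431*B(10, W(3)) = 9431*(-4 - 6*1 + (⅕)*10) = 9431*(-4 - 6 + 2) = 9431*(-8) = -75448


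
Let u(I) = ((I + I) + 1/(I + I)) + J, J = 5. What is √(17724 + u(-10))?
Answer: √1770895/10 ≈ 133.07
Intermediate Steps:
u(I) = 5 + 1/(2*I) + 2*I (u(I) = ((I + I) + 1/(I + I)) + 5 = (2*I + 1/(2*I)) + 5 = (1/(2*I) + 2*I) + 5 = 5 + 1/(2*I) + 2*I)
√(17724 + u(-10)) = √(17724 + (5 + (½)/(-10) + 2*(-10))) = √(17724 + (5 + (½)*(-⅒) - 20)) = √(17724 + (5 - 1/20 - 20)) = √(17724 - 301/20) = √(354179/20) = √1770895/10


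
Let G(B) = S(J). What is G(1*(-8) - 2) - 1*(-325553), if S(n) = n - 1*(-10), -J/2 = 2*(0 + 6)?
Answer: 325539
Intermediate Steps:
J = -24 (J = -4*(0 + 6) = -4*6 = -2*12 = -24)
S(n) = 10 + n (S(n) = n + 10 = 10 + n)
G(B) = -14 (G(B) = 10 - 24 = -14)
G(1*(-8) - 2) - 1*(-325553) = -14 - 1*(-325553) = -14 + 325553 = 325539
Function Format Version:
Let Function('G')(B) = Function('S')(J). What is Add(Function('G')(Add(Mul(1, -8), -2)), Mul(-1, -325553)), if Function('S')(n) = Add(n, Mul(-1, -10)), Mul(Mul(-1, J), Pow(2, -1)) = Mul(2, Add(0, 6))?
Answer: 325539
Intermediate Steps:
J = -24 (J = Mul(-2, Mul(2, Add(0, 6))) = Mul(-2, Mul(2, 6)) = Mul(-2, 12) = -24)
Function('S')(n) = Add(10, n) (Function('S')(n) = Add(n, 10) = Add(10, n))
Function('G')(B) = -14 (Function('G')(B) = Add(10, -24) = -14)
Add(Function('G')(Add(Mul(1, -8), -2)), Mul(-1, -325553)) = Add(-14, Mul(-1, -325553)) = Add(-14, 325553) = 325539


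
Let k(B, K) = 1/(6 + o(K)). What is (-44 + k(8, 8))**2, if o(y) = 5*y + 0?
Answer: 4092529/2116 ≈ 1934.1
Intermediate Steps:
o(y) = 5*y
k(B, K) = 1/(6 + 5*K)
(-44 + k(8, 8))**2 = (-44 + 1/(6 + 5*8))**2 = (-44 + 1/(6 + 40))**2 = (-44 + 1/46)**2 = (-2023/46)**2 = 4092529/2116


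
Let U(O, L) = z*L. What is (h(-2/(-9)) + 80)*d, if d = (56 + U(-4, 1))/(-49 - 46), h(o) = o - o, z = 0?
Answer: -896/19 ≈ -47.158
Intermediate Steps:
h(o) = 0
U(O, L) = 0 (U(O, L) = 0*L = 0)
d = -56/95 (d = (56 + 0)/(-49 - 46) = 56/(-95) = 56*(-1/95) = -56/95 ≈ -0.58947)
(h(-2/(-9)) + 80)*d = (0 + 80)*(-56/95) = 80*(-56/95) = -896/19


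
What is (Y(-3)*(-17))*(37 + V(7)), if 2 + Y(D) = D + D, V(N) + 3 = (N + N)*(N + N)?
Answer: 31280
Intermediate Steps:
V(N) = -3 + 4*N**2 (V(N) = -3 + (N + N)*(N + N) = -3 + (2*N)*(2*N) = -3 + 4*N**2)
Y(D) = -2 + 2*D (Y(D) = -2 + (D + D) = -2 + 2*D)
(Y(-3)*(-17))*(37 + V(7)) = ((-2 + 2*(-3))*(-17))*(37 + (-3 + 4*7**2)) = ((-2 - 6)*(-17))*(37 + (-3 + 4*49)) = (-8*(-17))*(37 + (-3 + 196)) = 136*(37 + 193) = 136*230 = 31280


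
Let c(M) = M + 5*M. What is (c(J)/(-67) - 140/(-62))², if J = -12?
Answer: 47914084/4313929 ≈ 11.107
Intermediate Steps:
c(M) = 6*M
(c(J)/(-67) - 140/(-62))² = ((6*(-12))/(-67) - 140/(-62))² = (-72*(-1/67) - 140*(-1/62))² = (72/67 + 70/31)² = (6922/2077)² = 47914084/4313929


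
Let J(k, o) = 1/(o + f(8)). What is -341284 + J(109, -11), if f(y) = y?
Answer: -1023853/3 ≈ -3.4128e+5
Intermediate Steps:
J(k, o) = 1/(8 + o) (J(k, o) = 1/(o + 8) = 1/(8 + o))
-341284 + J(109, -11) = -341284 + 1/(8 - 11) = -341284 + 1/(-3) = -341284 - ⅓ = -1023853/3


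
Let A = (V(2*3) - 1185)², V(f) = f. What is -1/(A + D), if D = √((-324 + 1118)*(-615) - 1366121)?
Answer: I/(√1854431 - 1390041*I) ≈ -7.194e-7 + 7.0477e-10*I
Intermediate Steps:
A = 1390041 (A = (2*3 - 1185)² = (6 - 1185)² = (-1179)² = 1390041)
D = I*√1854431 (D = √(794*(-615) - 1366121) = √(-488310 - 1366121) = √(-1854431) = I*√1854431 ≈ 1361.8*I)
-1/(A + D) = -1/(1390041 + I*√1854431)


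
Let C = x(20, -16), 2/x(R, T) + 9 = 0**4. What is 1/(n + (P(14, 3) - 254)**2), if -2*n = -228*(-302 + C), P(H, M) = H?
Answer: 3/69440 ≈ 4.3203e-5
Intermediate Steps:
x(R, T) = -2/9 (x(R, T) = 2/(-9 + 0**4) = 2/(-9 + 0) = 2/(-9) = 2*(-1/9) = -2/9)
C = -2/9 ≈ -0.22222
n = -103360/3 (n = -(-114)*(-302 - 2/9) = -(-114)*(-2720)/9 = -1/2*206720/3 = -103360/3 ≈ -34453.)
1/(n + (P(14, 3) - 254)**2) = 1/(-103360/3 + (14 - 254)**2) = 1/(-103360/3 + (-240)**2) = 1/(-103360/3 + 57600) = 1/(69440/3) = 3/69440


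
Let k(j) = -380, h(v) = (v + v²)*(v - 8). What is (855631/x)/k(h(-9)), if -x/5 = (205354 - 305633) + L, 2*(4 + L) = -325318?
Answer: -27601/16115800 ≈ -0.0017127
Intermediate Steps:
h(v) = (-8 + v)*(v + v²) (h(v) = (v + v²)*(-8 + v) = (-8 + v)*(v + v²))
L = -162663 (L = -4 + (½)*(-325318) = -4 - 162659 = -162663)
x = 1314710 (x = -5*((205354 - 305633) - 162663) = -5*(-100279 - 162663) = -5*(-262942) = 1314710)
(855631/x)/k(h(-9)) = (855631/1314710)/(-380) = (855631*(1/1314710))*(-1/380) = (27601/42410)*(-1/380) = -27601/16115800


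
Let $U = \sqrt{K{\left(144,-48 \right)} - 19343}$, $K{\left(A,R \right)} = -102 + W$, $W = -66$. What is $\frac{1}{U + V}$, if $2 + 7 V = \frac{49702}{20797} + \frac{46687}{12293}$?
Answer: $\frac{1915986503031071401}{62488589549606560667688} - \frac{3202677634149406609 i \sqrt{19511}}{62488589549606560667688} \approx 3.0661 \cdot 10^{-5} - 0.007159 i$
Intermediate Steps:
$K{\left(A,R \right)} = -168$ ($K{\left(A,R \right)} = -102 - 66 = -168$)
$V = \frac{1070621183}{1789602647}$ ($V = - \frac{2}{7} + \frac{\frac{49702}{20797} + \frac{46687}{12293}}{7} = - \frac{2}{7} + \frac{1}{7} \cdot \frac{1581936225}{255657521} = - \frac{2}{7} + \frac{1581936225}{1789602647} = \frac{1070621183}{1789602647} \approx 0.59825$)
$U = i \sqrt{19511}$ ($U = \sqrt{-168 - 19343} = \sqrt{-19511} = i \sqrt{19511} \approx 139.68 i$)
$\frac{1}{U + V} = \frac{1}{i \sqrt{19511} + \frac{1070621183}{1789602647}} = \frac{1}{\frac{1070621183}{1789602647} + i \sqrt{19511}}$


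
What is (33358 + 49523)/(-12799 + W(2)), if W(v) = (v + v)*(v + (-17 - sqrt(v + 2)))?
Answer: -27627/4289 ≈ -6.4414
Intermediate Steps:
W(v) = 2*v*(-17 + v - sqrt(2 + v)) (W(v) = (2*v)*(v + (-17 - sqrt(2 + v))) = (2*v)*(-17 + v - sqrt(2 + v)) = 2*v*(-17 + v - sqrt(2 + v)))
(33358 + 49523)/(-12799 + W(2)) = (33358 + 49523)/(-12799 + 2*2*(-17 + 2 - sqrt(2 + 2))) = 82881/(-12799 + 2*2*(-17 + 2 - sqrt(4))) = 82881/(-12799 + 2*2*(-17 + 2 - 1*2)) = 82881/(-12799 + 2*2*(-17 + 2 - 2)) = 82881/(-12799 + 2*2*(-17)) = 82881/(-12799 - 68) = 82881/(-12867) = 82881*(-1/12867) = -27627/4289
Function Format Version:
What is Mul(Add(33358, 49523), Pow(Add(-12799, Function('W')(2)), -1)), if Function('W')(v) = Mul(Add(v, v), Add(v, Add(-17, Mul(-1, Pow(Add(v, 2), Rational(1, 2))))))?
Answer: Rational(-27627, 4289) ≈ -6.4414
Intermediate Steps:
Function('W')(v) = Mul(2, v, Add(-17, v, Mul(-1, Pow(Add(2, v), Rational(1, 2))))) (Function('W')(v) = Mul(Mul(2, v), Add(v, Add(-17, Mul(-1, Pow(Add(2, v), Rational(1, 2)))))) = Mul(Mul(2, v), Add(-17, v, Mul(-1, Pow(Add(2, v), Rational(1, 2))))) = Mul(2, v, Add(-17, v, Mul(-1, Pow(Add(2, v), Rational(1, 2))))))
Mul(Add(33358, 49523), Pow(Add(-12799, Function('W')(2)), -1)) = Mul(Add(33358, 49523), Pow(Add(-12799, Mul(2, 2, Add(-17, 2, Mul(-1, Pow(Add(2, 2), Rational(1, 2)))))), -1)) = Mul(82881, Pow(Add(-12799, Mul(2, 2, Add(-17, 2, Mul(-1, Pow(4, Rational(1, 2)))))), -1)) = Mul(82881, Pow(Add(-12799, Mul(2, 2, Add(-17, 2, Mul(-1, 2)))), -1)) = Mul(82881, Pow(Add(-12799, Mul(2, 2, Add(-17, 2, -2))), -1)) = Mul(82881, Pow(Add(-12799, Mul(2, 2, -17)), -1)) = Mul(82881, Pow(Add(-12799, -68), -1)) = Mul(82881, Pow(-12867, -1)) = Mul(82881, Rational(-1, 12867)) = Rational(-27627, 4289)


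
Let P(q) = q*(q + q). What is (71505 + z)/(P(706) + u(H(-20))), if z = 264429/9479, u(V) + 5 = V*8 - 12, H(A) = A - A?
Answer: 226020108/3149729515 ≈ 0.071759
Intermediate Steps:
H(A) = 0
u(V) = -17 + 8*V (u(V) = -5 + (V*8 - 12) = -5 + (8*V - 12) = -5 + (-12 + 8*V) = -17 + 8*V)
P(q) = 2*q**2 (P(q) = q*(2*q) = 2*q**2)
z = 264429/9479 (z = 264429*(1/9479) = 264429/9479 ≈ 27.896)
(71505 + z)/(P(706) + u(H(-20))) = (71505 + 264429/9479)/(2*706**2 + (-17 + 8*0)) = 678060324/(9479*(2*498436 + (-17 + 0))) = 678060324/(9479*(996872 - 17)) = (678060324/9479)/996855 = (678060324/9479)*(1/996855) = 226020108/3149729515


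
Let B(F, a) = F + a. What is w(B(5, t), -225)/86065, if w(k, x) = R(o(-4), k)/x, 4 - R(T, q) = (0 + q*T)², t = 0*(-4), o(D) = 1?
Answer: 1/922125 ≈ 1.0845e-6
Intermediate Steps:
t = 0
R(T, q) = 4 - T²*q² (R(T, q) = 4 - (0 + q*T)² = 4 - (0 + T*q)² = 4 - (T*q)² = 4 - T²*q²)
w(k, x) = (4 - k²)/x (w(k, x) = (4 - 1*1²*k²)/x = (4 - 1*1*k²)/x = (4 - k²)/x)
w(B(5, t), -225)/86065 = ((4 - (5 + 0)²)/(-225))/86065 = -(4 - 1*5²)/225*(1/86065) = -(4 - 1*25)/225*(1/86065) = -(4 - 25)/225*(1/86065) = -1/225*(-21)*(1/86065) = (7/75)*(1/86065) = 1/922125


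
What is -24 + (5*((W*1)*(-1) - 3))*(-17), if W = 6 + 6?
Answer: 1251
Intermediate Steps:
W = 12
-24 + (5*((W*1)*(-1) - 3))*(-17) = -24 + (5*((12*1)*(-1) - 3))*(-17) = -24 + (5*(12*(-1) - 3))*(-17) = -24 + (5*(-12 - 3))*(-17) = -24 + (5*(-15))*(-17) = -24 - 75*(-17) = -24 + 1275 = 1251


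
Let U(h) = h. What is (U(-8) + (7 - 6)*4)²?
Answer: 16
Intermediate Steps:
(U(-8) + (7 - 6)*4)² = (-8 + (7 - 6)*4)² = (-8 + 1*4)² = (-8 + 4)² = (-4)² = 16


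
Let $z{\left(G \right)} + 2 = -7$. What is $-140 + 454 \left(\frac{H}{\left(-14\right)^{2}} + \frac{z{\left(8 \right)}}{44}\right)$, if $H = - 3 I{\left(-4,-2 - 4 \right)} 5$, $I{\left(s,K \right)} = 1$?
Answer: $- \frac{144241}{539} \approx -267.61$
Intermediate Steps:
$z{\left(G \right)} = -9$ ($z{\left(G \right)} = -2 - 7 = -9$)
$H = -15$ ($H = \left(-3\right) 1 \cdot 5 = \left(-3\right) 5 = -15$)
$-140 + 454 \left(\frac{H}{\left(-14\right)^{2}} + \frac{z{\left(8 \right)}}{44}\right) = -140 + 454 \left(- \frac{15}{\left(-14\right)^{2}} - \frac{9}{44}\right) = -140 + 454 \left(- \frac{15}{196} - \frac{9}{44}\right) = -140 + 454 \left(- \frac{303}{1078}\right) = -140 - \frac{68781}{539} = - \frac{144241}{539}$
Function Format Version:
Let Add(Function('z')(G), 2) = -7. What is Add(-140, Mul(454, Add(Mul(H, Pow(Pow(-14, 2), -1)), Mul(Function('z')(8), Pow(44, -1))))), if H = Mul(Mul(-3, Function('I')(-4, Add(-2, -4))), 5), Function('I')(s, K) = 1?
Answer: Rational(-144241, 539) ≈ -267.61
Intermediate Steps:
Function('z')(G) = -9 (Function('z')(G) = Add(-2, -7) = -9)
H = -15 (H = Mul(Mul(-3, 1), 5) = Mul(-3, 5) = -15)
Add(-140, Mul(454, Add(Mul(H, Pow(Pow(-14, 2), -1)), Mul(Function('z')(8), Pow(44, -1))))) = Add(-140, Mul(454, Add(Mul(-15, Pow(Pow(-14, 2), -1)), Mul(-9, Pow(44, -1))))) = Add(-140, Mul(454, Add(Mul(-15, Pow(196, -1)), Mul(-9, Rational(1, 44))))) = Add(-140, Mul(454, Add(Mul(-15, Rational(1, 196)), Rational(-9, 44)))) = Add(-140, Mul(454, Add(Rational(-15, 196), Rational(-9, 44)))) = Add(-140, Mul(454, Rational(-303, 1078))) = Add(-140, Rational(-68781, 539)) = Rational(-144241, 539)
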